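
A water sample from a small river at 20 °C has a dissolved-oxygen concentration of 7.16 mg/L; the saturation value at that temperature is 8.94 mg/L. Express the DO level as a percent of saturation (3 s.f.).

80.1 % saturation

% saturation = C/C_s × 100 = 7.16/8.94 × 100 = 80.1 %.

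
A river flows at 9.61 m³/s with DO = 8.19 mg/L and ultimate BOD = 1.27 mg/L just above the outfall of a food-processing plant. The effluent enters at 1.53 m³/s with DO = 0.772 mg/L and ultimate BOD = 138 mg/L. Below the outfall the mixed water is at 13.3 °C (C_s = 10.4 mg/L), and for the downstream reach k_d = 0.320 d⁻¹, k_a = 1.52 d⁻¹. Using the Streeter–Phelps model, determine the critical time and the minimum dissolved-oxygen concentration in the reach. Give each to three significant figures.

t_c ≈ 0.527 d; minimum DO ≈ 6.83 mg/L

Mixed DO = (9.61×8.19 + 1.53×0.772)/(9.61+1.53) = 79.89/11.14 = 7.171 mg/L.
Mixed L₀ = (9.61×1.27 + 1.53×138)/(11.14) = 223.3/11.14 = 20.05 mg/L.
Initial deficit D₀ = C_s − DO₀ = 10.4 − 7.171 = 3.229 mg/L.
t_c = (1/1.200) ln[(1.52/0.320)(1 − 3.229×1.200/(0.320×20.05))] = 0.8333 × ln(1.881) = 0.5267 d.
D_c = (0.320/1.52) × 20.05 × e^(−0.320×0.5267) = 0.2105 × 20.05 × 0.8449 = 3.566 mg/L.
Minimum DO = 10.4 − 3.566 = 6.834 mg/L.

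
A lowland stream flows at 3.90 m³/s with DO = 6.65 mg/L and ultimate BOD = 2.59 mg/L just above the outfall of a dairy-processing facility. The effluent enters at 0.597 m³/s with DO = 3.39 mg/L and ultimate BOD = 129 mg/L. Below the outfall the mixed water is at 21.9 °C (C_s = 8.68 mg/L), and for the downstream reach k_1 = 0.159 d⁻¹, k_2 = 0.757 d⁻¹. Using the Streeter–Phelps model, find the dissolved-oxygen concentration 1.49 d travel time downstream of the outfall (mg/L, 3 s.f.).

Mixed DO = (3.90×6.65 + 0.597×3.39)/(3.90+0.597) = 27.96/4.497 = 6.217 mg/L.
Mixed L₀ = (3.90×2.59 + 0.597×129)/(4.497) = 87.11/4.497 = 19.37 mg/L.
Initial deficit D₀ = C_s − DO₀ = 8.68 − 6.217 = 2.463 mg/L.
D(1.49) = [0.159×19.37/(0.757−0.159)](e^(−0.159×1.49) − e^(−0.757×1.49)) + 2.463 e^(−0.757×1.49)
= 5.151 × (0.7891 − 0.3237) + 2.463 × 0.3237 = 3.194 mg/L.
DO = 8.68 − 3.194 = 5.486 mg/L.

DO ≈ 5.49 mg/L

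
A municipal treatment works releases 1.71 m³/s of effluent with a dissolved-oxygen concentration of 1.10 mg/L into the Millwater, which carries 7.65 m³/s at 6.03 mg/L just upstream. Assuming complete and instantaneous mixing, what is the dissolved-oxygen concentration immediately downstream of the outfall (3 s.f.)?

Flow-weighted mixing: C = (Q_r C_r + Q_w C_w)/(Q_r + Q_w)
= (7.65×6.03 + 1.71×1.10)/(7.65 + 1.71) = 48.01/9.360 = 5.129 mg/L.

5.13 mg/L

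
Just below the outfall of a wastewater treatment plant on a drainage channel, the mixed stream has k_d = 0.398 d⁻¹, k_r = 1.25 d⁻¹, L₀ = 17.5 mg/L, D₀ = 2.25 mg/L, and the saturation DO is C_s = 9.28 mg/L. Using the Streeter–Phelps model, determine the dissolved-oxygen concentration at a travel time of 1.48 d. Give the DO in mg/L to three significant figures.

k_d L₀/(k_r−k_d) = 0.398×17.5/(1.25−0.398) = 6.965/0.8520 = 8.175 mg/L.
e^(−k_d t) = e^(−0.398×1.480) = 0.5549; e^(−k_r t) = e^(−1.25×1.480) = 0.1572.
D = 8.175 × (0.5549 − 0.1572) + 2.25 × 0.1572 = 3.251 + 0.3538 = 3.604 mg/L.
DO = C_s − D = 9.28 − 3.604 = 5.676 mg/L.

DO ≈ 5.68 mg/L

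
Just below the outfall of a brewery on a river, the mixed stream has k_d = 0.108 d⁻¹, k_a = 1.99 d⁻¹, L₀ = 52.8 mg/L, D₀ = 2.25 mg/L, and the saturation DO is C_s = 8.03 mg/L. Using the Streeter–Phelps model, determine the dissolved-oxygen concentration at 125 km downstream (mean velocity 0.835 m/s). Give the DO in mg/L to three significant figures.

Travel time t = x/v = 125 km / (0.835 m/s) = 125000 m / 0.835 m/s = 149700 s = 1.733 d.
k_d L₀/(k_a−k_d) = 0.108×52.8/(1.99−0.108) = 5.702/1.882 = 3.030 mg/L.
e^(−k_d t) = e^(−0.108×1.733) = 0.8293; e^(−k_a t) = e^(−1.99×1.733) = 0.03181.
D = 3.030 × (0.8293 − 0.03181) + 2.25 × 0.03181 = 2.416 + 0.07157 = 2.488 mg/L.
DO = C_s − D = 8.03 − 2.488 = 5.542 mg/L.

DO ≈ 5.54 mg/L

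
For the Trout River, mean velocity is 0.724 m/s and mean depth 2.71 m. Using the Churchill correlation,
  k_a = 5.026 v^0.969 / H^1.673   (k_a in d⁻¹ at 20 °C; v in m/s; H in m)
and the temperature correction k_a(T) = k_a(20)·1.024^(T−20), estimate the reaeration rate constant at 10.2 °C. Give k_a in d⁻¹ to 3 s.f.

k_a ≈ 0.550 d⁻¹

k_a(20) = 5.026 × 0.724^0.969 / 2.71^1.673 = 5.026 × 0.7313 / 5.301 = 0.6933 d⁻¹.
k_a(10.2) = 0.6933 × 1.024^(10.2−20) = 0.6933 × 0.7926 = 0.5496 d⁻¹.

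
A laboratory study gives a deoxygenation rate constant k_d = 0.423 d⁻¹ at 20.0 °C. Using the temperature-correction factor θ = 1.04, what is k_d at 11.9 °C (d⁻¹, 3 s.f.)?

k_d(T₂) = k_d(T₁) · θ^(T₂−T₁) = 0.423 × 1.04^(11.9−20.0)
= 0.423 × 1.04^-8.10 = 0.423 × 0.7278 = 0.3079 d⁻¹.

k_d ≈ 0.308 d⁻¹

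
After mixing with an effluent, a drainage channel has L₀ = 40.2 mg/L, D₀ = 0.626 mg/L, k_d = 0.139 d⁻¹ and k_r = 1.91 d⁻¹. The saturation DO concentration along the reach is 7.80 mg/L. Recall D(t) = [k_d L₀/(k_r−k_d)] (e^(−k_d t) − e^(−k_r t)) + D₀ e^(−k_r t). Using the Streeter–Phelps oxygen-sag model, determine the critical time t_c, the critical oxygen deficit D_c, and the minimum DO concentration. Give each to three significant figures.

t_c ≈ 1.35 d; D_c ≈ 2.42 mg/L; min DO ≈ 5.38 mg/L

t_c = [1/(k_r−k_d)] ln[(k_r/k_d)(1 − D₀(k_r−k_d)/(k_d L₀))]
= [1/(1.91−0.139)] ln[(1.91/0.139)(1 − 0.626×1.771/(0.139×40.2))]
= (1/1.771) ln[13.74 × 0.8016] = 0.5647 × ln(11.01) = 0.5647 × 2.399 = 1.355 d.
L(t_c) = L₀ e^(−k_d t_c) = 40.2 × 0.8284 = 33.30 mg/L, and at the critical point k_r D_c = k_d L, so D_c = (0.139/1.91) × 33.30 = 2.423 mg/L.
Minimum DO = C_s − D_c = 7.80 − 2.423 = 5.377 mg/L.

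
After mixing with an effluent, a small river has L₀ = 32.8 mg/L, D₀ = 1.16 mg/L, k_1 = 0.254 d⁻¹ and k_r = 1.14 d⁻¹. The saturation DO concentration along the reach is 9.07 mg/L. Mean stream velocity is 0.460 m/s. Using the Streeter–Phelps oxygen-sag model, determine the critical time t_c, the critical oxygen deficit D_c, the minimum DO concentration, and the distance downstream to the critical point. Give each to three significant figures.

With k_r/k_1 = 4.488 and 1 − D₀(k_r−k_1)/(k_1 L₀) = 0.8766,
t_c = ln(4.488 × 0.8766) / (1.14 − 0.254) = ln(3.935) / 0.8860 = 1.370/0.8860 = 1.546 d.
L(t_c) = L₀ e^(−k_1 t_c) = 32.8 × 0.6752 = 22.15 mg/L, and at the critical point k_r D_c = k_1 L, so D_c = (0.254/1.14) × 22.15 = 4.935 mg/L.
Minimum DO = C_s − D_c = 9.07 − 4.935 = 4.135 mg/L.
x_c = v t_c = 0.460 m/s × 1.546 d × 86400 s/d = 61450 m ≈ 61.4 km.

t_c ≈ 1.55 d; D_c ≈ 4.93 mg/L; min DO ≈ 4.14 mg/L; x_c ≈ 61.4 km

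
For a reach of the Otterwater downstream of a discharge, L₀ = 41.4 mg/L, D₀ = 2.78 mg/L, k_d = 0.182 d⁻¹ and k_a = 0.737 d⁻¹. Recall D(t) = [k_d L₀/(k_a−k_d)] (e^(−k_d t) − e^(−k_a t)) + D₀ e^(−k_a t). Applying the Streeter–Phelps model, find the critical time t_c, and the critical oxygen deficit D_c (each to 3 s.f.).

With k_a/k_d = 4.049 and 1 − D₀(k_a−k_d)/(k_d L₀) = 0.7952,
t_c = ln(4.049 × 0.7952) / (0.737 − 0.182) = ln(3.220) / 0.5550 = 1.169/0.5550 = 2.107 d.
D_c = (k_d/k_a) L₀ e^(−k_d t_c) = (0.182/0.737) × 41.4 × e^(−0.182×2.107) = 0.2469 × 41.4 × 0.6815 = 6.967 mg/L.

t_c ≈ 2.11 d; D_c ≈ 6.97 mg/L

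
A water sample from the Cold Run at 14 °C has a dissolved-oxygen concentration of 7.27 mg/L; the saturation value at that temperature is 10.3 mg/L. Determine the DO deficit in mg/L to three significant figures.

D = C_s − C = 10.3 − 7.27 = 3.03 mg/L.

D ≈ 3.03 mg/L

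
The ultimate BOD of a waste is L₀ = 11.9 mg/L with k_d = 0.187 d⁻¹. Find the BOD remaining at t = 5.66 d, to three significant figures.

L_t = L₀ e^(−k_d t) = 11.9 × e^(−0.187×5.66) = 11.9 × 0.3470 = 4.129 mg/L.

L ≈ 4.13 mg/L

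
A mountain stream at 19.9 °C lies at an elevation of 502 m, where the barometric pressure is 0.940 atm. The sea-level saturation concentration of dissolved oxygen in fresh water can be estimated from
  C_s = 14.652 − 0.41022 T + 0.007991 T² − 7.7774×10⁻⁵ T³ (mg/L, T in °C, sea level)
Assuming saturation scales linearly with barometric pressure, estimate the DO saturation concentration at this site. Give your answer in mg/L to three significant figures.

At sea level: C_s = 14.652 − 0.41022×19.9 + 0.007991×19.9² − 7.7774×10⁻⁵×19.9³ = 9.040 mg/L.
Pressure correction: C_s' = 9.040 × 0.940 = 8.498 mg/L.

C_s ≈ 8.50 mg/L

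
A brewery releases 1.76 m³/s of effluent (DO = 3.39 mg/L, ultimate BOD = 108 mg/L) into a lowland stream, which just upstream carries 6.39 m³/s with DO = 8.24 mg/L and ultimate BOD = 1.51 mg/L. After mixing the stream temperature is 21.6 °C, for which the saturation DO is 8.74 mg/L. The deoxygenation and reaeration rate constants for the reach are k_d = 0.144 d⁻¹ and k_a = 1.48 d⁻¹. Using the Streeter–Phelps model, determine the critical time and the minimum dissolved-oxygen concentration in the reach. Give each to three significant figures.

Mixed DO = (6.39×8.24 + 1.76×3.39)/(6.39+1.76) = 58.62/8.150 = 7.193 mg/L.
Mixed L₀ = (6.39×1.51 + 1.76×108)/(8.150) = 199.7/8.150 = 24.51 mg/L.
Initial deficit D₀ = C_s − DO₀ = 8.74 − 7.193 = 1.547 mg/L.
t_c = (1/1.336) ln[(1.48/0.144)(1 − 1.547×1.336/(0.144×24.51))] = 0.7485 × ln(4.257) = 1.084 d.
D_c = (0.144/1.48) × 24.51 × e^(−0.144×1.084) = 0.09730 × 24.51 × 0.8554 = 2.040 mg/L.
Minimum DO = 8.74 − 2.040 = 6.700 mg/L.

t_c ≈ 1.08 d; minimum DO ≈ 6.70 mg/L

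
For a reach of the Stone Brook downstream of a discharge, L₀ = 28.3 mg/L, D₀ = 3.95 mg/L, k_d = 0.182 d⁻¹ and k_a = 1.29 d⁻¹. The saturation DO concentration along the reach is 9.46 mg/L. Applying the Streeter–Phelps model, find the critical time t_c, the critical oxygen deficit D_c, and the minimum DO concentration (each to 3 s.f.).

t_c ≈ 0.0569 d; D_c ≈ 3.95 mg/L; min DO ≈ 5.51 mg/L

At the critical point dD/dt = 0, so k_d L₀ e^(−k_d t) = k_a D. Substituting D(t) from the Streeter–Phelps equation and solving for t gives
t_c = ln[(k_a/k_d)(1 − D₀(k_a−k_d)/(k_d L₀))] / (k_a−k_d).
Here k_a−k_d = 1.108 d⁻¹ and 1 − D₀(k_a−k_d)/(k_d L₀) = 1 − 3.95×1.108/(0.182×28.3) = 0.1503, so
t_c = ln(7.088 × 0.1503) / 1.108 = 0.06309 / 1.108 = 0.05694 d.
L(t_c) = L₀ e^(−k_d t_c) = 28.3 × 0.9897 = 28.01 mg/L, and at the critical point k_a D_c = k_d L, so D_c = (0.182/1.29) × 28.01 = 3.952 mg/L.
Minimum DO = C_s − D_c = 9.46 − 3.952 = 5.508 mg/L.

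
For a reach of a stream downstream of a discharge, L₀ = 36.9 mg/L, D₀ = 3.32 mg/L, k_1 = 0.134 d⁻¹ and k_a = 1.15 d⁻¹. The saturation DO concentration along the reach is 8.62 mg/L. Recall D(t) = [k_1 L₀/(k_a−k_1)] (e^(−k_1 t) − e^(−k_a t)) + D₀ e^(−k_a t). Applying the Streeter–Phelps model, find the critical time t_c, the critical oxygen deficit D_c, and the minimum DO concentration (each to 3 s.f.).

t_c ≈ 0.988 d; D_c ≈ 3.77 mg/L; min DO ≈ 4.85 mg/L

With k_a/k_1 = 8.582 and 1 − D₀(k_a−k_1)/(k_1 L₀) = 0.3178,
t_c = ln(8.582 × 0.3178) / (1.15 − 0.134) = ln(2.728) / 1.016 = 1.003/1.016 = 0.9876 d.
L(t_c) = L₀ e^(−k_1 t_c) = 36.9 × 0.8760 = 32.33 mg/L, and at the critical point k_a D_c = k_1 L, so D_c = (0.134/1.15) × 32.33 = 3.767 mg/L.
Minimum DO = C_s − D_c = 8.62 − 3.767 = 4.853 mg/L.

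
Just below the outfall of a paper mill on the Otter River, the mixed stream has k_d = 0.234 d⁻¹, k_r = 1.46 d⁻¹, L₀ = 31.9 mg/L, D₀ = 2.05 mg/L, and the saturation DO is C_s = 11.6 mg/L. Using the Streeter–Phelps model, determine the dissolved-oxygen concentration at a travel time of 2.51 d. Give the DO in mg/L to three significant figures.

DO ≈ 8.32 mg/L

k_d L₀/(k_r−k_d) = 0.234×31.9/(1.46−0.234) = 7.465/1.226 = 6.089 mg/L.
e^(−k_d t) = e^(−0.234×2.510) = 0.5558; e^(−k_r t) = e^(−1.46×2.510) = 0.02561.
D = 6.089 × (0.5558 − 0.02561) + 2.05 × 0.02561 = 3.228 + 0.05251 = 3.281 mg/L.
DO = C_s − D = 11.6 − 3.281 = 8.319 mg/L.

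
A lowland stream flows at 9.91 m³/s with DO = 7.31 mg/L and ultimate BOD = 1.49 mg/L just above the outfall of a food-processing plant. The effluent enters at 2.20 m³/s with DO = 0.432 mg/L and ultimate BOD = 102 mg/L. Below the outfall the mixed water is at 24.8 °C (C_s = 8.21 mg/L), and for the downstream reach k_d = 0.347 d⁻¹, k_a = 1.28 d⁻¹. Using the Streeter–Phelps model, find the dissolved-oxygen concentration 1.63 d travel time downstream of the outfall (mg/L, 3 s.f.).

Mixed DO = (9.91×7.31 + 2.20×0.432)/(9.91+2.20) = 73.39/12.11 = 6.060 mg/L.
Mixed L₀ = (9.91×1.49 + 2.20×102)/(12.11) = 239.2/12.11 = 19.75 mg/L.
Initial deficit D₀ = C_s − DO₀ = 8.21 − 6.060 = 2.150 mg/L.
D(1.63) = [0.347×19.75/(1.28−0.347)](e^(−0.347×1.63) − e^(−1.28×1.63)) + 2.150 e^(−1.28×1.63)
= 7.345 × (0.5680 − 0.1241) + 2.150 × 0.1241 = 3.527 mg/L.
DO = 8.21 − 3.527 = 4.683 mg/L.

DO ≈ 4.68 mg/L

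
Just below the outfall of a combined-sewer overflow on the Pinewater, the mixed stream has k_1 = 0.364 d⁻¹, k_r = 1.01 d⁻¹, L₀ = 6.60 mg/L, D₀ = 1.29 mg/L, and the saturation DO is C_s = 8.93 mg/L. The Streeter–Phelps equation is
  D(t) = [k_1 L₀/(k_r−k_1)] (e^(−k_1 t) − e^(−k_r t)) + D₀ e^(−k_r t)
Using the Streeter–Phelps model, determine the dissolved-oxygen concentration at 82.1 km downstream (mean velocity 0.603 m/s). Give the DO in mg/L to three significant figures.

Travel time t = x/v = 82.1 km / (0.603 m/s) = 82100 m / 0.603 m/s = 136200 s = 1.576 d.
k_1 L₀/(k_r−k_1) = 0.364×6.60/(1.01−0.364) = 2.402/0.6460 = 3.719 mg/L.
e^(−k_1 t) = e^(−0.364×1.576) = 0.5635; e^(−k_r t) = e^(−1.01×1.576) = 0.2036.
D = 3.719 × (0.5635 − 0.2036) + 1.29 × 0.2036 = 1.338 + 0.2626 = 1.601 mg/L.
DO = C_s − D = 8.93 − 1.601 = 7.329 mg/L.

DO ≈ 7.33 mg/L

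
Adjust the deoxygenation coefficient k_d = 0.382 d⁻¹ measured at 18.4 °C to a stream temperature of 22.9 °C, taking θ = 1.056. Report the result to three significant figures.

k_d ≈ 0.488 d⁻¹

k_d(T₂) = k_d(T₁) · θ^(T₂−T₁) = 0.382 × 1.056^(22.9−18.4)
= 0.382 × 1.056^4.50 = 0.382 × 1.278 = 0.4881 d⁻¹.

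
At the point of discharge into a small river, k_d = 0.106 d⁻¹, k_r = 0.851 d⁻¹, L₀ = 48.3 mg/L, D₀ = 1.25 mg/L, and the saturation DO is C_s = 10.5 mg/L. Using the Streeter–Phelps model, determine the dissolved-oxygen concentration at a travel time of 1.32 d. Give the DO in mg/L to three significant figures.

DO ≈ 6.35 mg/L

k_d L₀/(k_r−k_d) = 0.106×48.3/(0.851−0.106) = 5.120/0.7450 = 6.872 mg/L.
e^(−k_d t) = e^(−0.106×1.320) = 0.8694; e^(−k_r t) = e^(−0.851×1.320) = 0.3252.
D = 6.872 × (0.8694 − 0.3252) + 1.25 × 0.3252 = 3.740 + 0.4065 = 4.147 mg/L.
DO = C_s − D = 10.5 − 4.147 = 6.353 mg/L.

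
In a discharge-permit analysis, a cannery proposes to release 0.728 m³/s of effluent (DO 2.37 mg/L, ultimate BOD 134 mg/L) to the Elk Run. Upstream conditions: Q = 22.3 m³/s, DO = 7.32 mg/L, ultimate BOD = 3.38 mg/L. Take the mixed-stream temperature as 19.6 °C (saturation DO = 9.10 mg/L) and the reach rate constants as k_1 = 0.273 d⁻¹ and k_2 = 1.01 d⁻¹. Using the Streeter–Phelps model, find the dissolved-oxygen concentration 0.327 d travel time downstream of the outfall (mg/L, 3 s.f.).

DO ≈ 7.16 mg/L

Mixed DO = (22.3×7.32 + 0.728×2.37)/(22.3+0.728) = 165.0/23.03 = 7.164 mg/L.
Mixed L₀ = (22.3×3.38 + 0.728×134)/(23.03) = 172.9/23.03 = 7.509 mg/L.
Initial deficit D₀ = C_s − DO₀ = 9.10 − 7.164 = 1.936 mg/L.
D(0.327) = [0.273×7.509/(1.01−0.273)](e^(−0.273×0.327) − e^(−1.01×0.327)) + 1.936 e^(−1.01×0.327)
= 2.782 × (0.9146 − 0.7187) + 1.936 × 0.7187 = 1.937 mg/L.
DO = 9.10 − 1.937 = 7.163 mg/L.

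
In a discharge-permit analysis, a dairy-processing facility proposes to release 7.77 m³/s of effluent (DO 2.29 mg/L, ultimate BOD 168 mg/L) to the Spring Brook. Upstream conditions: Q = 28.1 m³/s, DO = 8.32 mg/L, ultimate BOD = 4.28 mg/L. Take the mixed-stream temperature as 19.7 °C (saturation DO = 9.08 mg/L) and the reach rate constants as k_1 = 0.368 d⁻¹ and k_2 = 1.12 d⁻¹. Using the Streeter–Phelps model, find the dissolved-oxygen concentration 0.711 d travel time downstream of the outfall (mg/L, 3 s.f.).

Mixed DO = (28.1×8.32 + 7.77×2.29)/(28.1+7.77) = 251.6/35.87 = 7.014 mg/L.
Mixed L₀ = (28.1×4.28 + 7.77×168)/(35.87) = 1426/35.87 = 39.74 mg/L.
Initial deficit D₀ = C_s − DO₀ = 9.08 − 7.014 = 2.066 mg/L.
D(0.711) = [0.368×39.74/(1.12−0.368)](e^(−0.368×0.711) − e^(−1.12×0.711)) + 2.066 e^(−1.12×0.711)
= 19.45 × (0.7698 − 0.4510) + 2.066 × 0.4510 = 7.132 mg/L.
DO = 9.08 − 7.132 = 1.948 mg/L.

DO ≈ 1.95 mg/L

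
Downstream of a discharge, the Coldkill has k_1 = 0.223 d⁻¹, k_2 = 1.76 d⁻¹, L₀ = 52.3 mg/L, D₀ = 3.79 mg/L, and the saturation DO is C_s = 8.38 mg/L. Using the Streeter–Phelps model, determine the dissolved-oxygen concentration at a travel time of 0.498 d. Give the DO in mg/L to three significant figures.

k_1 L₀/(k_2−k_1) = 0.223×52.3/(1.76−0.223) = 11.66/1.537 = 7.588 mg/L.
e^(−k_1 t) = e^(−0.223×0.4980) = 0.8949; e^(−k_2 t) = e^(−1.76×0.4980) = 0.4162.
D = 7.588 × (0.8949 − 0.4162) + 3.79 × 0.4162 = 3.632 + 1.578 = 5.210 mg/L.
DO = C_s − D = 8.38 − 5.210 = 3.170 mg/L.

DO ≈ 3.17 mg/L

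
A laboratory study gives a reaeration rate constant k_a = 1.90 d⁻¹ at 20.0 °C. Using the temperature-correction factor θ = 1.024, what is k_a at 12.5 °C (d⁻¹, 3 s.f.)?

k_a ≈ 1.59 d⁻¹

k_a(T₂) = k_a(T₁) · θ^(T₂−T₁) = 1.90 × 1.024^(12.5−20.0)
= 1.90 × 1.024^-7.50 = 1.90 × 0.8370 = 1.590 d⁻¹.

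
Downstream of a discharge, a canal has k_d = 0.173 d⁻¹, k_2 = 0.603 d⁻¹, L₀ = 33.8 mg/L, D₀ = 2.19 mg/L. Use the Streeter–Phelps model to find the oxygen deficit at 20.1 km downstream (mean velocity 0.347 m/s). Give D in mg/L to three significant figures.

D ≈ 4.49 mg/L

Travel time t = x/v = 20.1 km / (0.347 m/s) = 20100 m / 0.347 m/s = 57930 s = 0.6704 d.
k_d L₀/(k_2−k_d) = 0.173×33.8/(0.603−0.173) = 5.847/0.4300 = 13.60 mg/L.
e^(−k_d t) = e^(−0.173×0.6704) = 0.8905; e^(−k_2 t) = e^(−0.603×0.6704) = 0.6675.
D = 13.60 × (0.8905 − 0.6675) + 2.19 × 0.6675 = 3.033 + 1.462 = 4.495 mg/L.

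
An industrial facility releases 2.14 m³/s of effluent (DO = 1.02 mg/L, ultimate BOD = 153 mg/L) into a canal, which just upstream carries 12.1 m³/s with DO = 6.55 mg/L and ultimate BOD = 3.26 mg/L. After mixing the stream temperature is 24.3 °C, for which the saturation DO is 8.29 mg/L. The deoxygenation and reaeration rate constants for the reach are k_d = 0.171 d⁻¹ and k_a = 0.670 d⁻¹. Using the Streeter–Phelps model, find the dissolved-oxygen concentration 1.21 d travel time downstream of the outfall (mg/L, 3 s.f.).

Mixed DO = (12.1×6.55 + 2.14×1.02)/(12.1+2.14) = 81.44/14.24 = 5.719 mg/L.
Mixed L₀ = (12.1×3.26 + 2.14×153)/(14.24) = 366.9/14.24 = 25.76 mg/L.
Initial deficit D₀ = C_s − DO₀ = 8.29 − 5.719 = 2.571 mg/L.
D(1.21) = [0.171×25.76/(0.670−0.171)](e^(−0.171×1.21) − e^(−0.670×1.21)) + 2.571 e^(−0.670×1.21)
= 8.829 × (0.8131 − 0.4445) + 2.571 × 0.4445 = 4.397 mg/L.
DO = 8.29 − 4.397 = 3.893 mg/L.

DO ≈ 3.89 mg/L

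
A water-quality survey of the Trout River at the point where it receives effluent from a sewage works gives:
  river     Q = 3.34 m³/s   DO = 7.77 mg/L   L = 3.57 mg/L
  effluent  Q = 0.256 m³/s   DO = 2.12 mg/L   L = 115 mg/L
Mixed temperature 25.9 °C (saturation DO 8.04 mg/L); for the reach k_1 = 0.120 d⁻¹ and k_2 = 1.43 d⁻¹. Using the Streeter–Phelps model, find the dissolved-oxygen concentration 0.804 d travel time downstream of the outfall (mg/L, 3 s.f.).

DO ≈ 7.20 mg/L

Mixed DO = (3.34×7.77 + 0.256×2.12)/(3.34+0.256) = 26.49/3.596 = 7.368 mg/L.
Mixed L₀ = (3.34×3.57 + 0.256×115)/(3.596) = 41.36/3.596 = 11.50 mg/L.
Initial deficit D₀ = C_s − DO₀ = 8.04 − 7.368 = 0.6722 mg/L.
D(0.804) = [0.120×11.50/(1.43−0.120)](e^(−0.120×0.804) − e^(−1.43×0.804)) + 0.6722 e^(−1.43×0.804)
= 1.054 × (0.9080 − 0.3167) + 0.6722 × 0.3167 = 0.8360 mg/L.
DO = 8.04 − 0.8360 = 7.204 mg/L.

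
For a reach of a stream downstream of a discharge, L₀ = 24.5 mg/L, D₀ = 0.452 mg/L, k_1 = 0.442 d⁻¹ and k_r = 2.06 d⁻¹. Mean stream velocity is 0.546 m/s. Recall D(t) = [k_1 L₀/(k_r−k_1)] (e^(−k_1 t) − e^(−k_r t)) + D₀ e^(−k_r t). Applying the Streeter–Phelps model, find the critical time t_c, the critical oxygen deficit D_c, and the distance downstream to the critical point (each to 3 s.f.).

t_c ≈ 0.908 d; D_c ≈ 3.52 mg/L; x_c ≈ 42.8 km

t_c = [1/(k_r−k_1)] ln[(k_r/k_1)(1 − D₀(k_r−k_1)/(k_1 L₀))]
= [1/(2.06−0.442)] ln[(2.06/0.442)(1 − 0.452×1.618/(0.442×24.5))]
= (1/1.618) ln[4.661 × 0.9325] = 0.6180 × ln(4.346) = 0.6180 × 1.469 = 0.9081 d.
L(t_c) = L₀ e^(−k_1 t_c) = 24.5 × 0.6694 = 16.40 mg/L, and at the critical point k_r D_c = k_1 L, so D_c = (0.442/2.06) × 16.40 = 3.519 mg/L.
x_c = v t_c = 0.546 m/s × 0.9081 d × 86400 s/d = 42840 m ≈ 42.8 km.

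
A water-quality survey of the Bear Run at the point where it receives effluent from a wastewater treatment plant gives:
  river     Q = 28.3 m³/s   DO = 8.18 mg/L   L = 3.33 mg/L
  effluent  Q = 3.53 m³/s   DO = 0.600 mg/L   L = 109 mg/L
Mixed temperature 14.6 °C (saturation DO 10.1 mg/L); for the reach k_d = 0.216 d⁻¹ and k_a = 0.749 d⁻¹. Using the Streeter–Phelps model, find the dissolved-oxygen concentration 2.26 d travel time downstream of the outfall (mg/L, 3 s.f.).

DO ≈ 6.97 mg/L

Mixed DO = (28.3×8.18 + 3.53×0.600)/(28.3+3.53) = 233.6/31.83 = 7.339 mg/L.
Mixed L₀ = (28.3×3.33 + 3.53×109)/(31.83) = 479.0/31.83 = 15.05 mg/L.
Initial deficit D₀ = C_s − DO₀ = 10.1 − 7.339 = 2.761 mg/L.
D(2.26) = [0.216×15.05/(0.749−0.216)](e^(−0.216×2.26) − e^(−0.749×2.26)) + 2.761 e^(−0.749×2.26)
= 6.099 × (0.6138 − 0.1840) + 2.761 × 0.1840 = 3.129 mg/L.
DO = 10.1 − 3.129 = 6.971 mg/L.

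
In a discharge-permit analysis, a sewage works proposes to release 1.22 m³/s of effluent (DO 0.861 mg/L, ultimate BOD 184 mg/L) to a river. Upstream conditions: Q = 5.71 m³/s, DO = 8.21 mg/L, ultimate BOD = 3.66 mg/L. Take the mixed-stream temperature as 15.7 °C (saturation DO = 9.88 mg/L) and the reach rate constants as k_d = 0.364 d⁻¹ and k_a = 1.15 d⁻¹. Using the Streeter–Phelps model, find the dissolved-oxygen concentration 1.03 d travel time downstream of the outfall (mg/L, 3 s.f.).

Mixed DO = (5.71×8.21 + 1.22×0.861)/(5.71+1.22) = 47.93/6.930 = 6.916 mg/L.
Mixed L₀ = (5.71×3.66 + 1.22×184)/(6.930) = 245.4/6.930 = 35.41 mg/L.
Initial deficit D₀ = C_s − DO₀ = 9.88 − 6.916 = 2.964 mg/L.
D(1.03) = [0.364×35.41/(1.15−0.364)](e^(−0.364×1.03) − e^(−1.15×1.03)) + 2.964 e^(−1.15×1.03)
= 16.40 × (0.6873 − 0.3059) + 2.964 × 0.3059 = 7.161 mg/L.
DO = 9.88 − 7.161 = 2.719 mg/L.

DO ≈ 2.72 mg/L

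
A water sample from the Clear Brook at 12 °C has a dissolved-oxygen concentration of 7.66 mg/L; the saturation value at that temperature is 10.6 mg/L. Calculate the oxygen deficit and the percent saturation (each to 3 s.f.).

D = C_s − C = 10.6 − 7.66 = 2.94 mg/L.
% saturation = 7.66/10.6 × 100 = 72.3 %.

D ≈ 2.94 mg/L; 72.3 % saturation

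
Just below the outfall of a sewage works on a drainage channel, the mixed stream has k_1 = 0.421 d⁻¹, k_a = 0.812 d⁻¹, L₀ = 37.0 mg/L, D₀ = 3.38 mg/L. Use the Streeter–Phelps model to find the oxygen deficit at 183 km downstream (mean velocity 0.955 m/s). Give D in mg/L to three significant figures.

D ≈ 9.64 mg/L

Travel time t = x/v = 183 km / (0.955 m/s) = 183000 m / 0.955 m/s = 191600 s = 2.218 d.
k_1 L₀/(k_a−k_1) = 0.421×37.0/(0.812−0.421) = 15.58/0.3910 = 39.84 mg/L.
e^(−k_1 t) = e^(−0.421×2.218) = 0.3931; e^(−k_a t) = e^(−0.812×2.218) = 0.1651.
D = 39.84 × (0.3931 − 0.1651) + 3.38 × 0.1651 = 9.081 + 0.5582 = 9.639 mg/L.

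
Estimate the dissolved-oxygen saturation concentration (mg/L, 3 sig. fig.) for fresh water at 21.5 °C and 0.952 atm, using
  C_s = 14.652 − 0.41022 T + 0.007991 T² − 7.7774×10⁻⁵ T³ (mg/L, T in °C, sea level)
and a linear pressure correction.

C_s ≈ 8.33 mg/L

At sea level: C_s = 14.652 − 0.41022×21.5 + 0.007991×21.5² − 7.7774×10⁻⁵×21.5³ = 8.753 mg/L.
Pressure correction: C_s' = 8.753 × 0.952 = 8.333 mg/L.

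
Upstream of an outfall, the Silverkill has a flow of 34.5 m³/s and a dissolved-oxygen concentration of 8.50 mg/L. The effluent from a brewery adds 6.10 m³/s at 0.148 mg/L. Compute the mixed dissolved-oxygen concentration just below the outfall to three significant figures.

7.25 mg/L

Flow-weighted mixing: C = (Q_r C_r + Q_w C_w)/(Q_r + Q_w)
= (34.5×8.50 + 6.10×0.148)/(34.5 + 6.10) = 294.2/40.60 = 7.245 mg/L.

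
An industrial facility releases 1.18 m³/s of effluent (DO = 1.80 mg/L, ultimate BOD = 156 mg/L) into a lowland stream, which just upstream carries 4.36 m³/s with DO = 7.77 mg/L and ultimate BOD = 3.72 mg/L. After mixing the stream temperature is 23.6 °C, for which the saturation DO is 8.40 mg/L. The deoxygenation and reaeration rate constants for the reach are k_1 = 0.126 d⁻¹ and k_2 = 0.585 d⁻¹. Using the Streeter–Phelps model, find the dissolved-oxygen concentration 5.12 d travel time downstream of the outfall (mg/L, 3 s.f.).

DO ≈ 3.59 mg/L

Mixed DO = (4.36×7.77 + 1.18×1.80)/(4.36+1.18) = 36.00/5.540 = 6.498 mg/L.
Mixed L₀ = (4.36×3.72 + 1.18×156)/(5.540) = 200.3/5.540 = 36.16 mg/L.
Initial deficit D₀ = C_s − DO₀ = 8.40 − 6.498 = 1.902 mg/L.
D(5.12) = [0.126×36.16/(0.585−0.126)](e^(−0.126×5.12) − e^(−0.585×5.12)) + 1.902 e^(−0.585×5.12)
= 9.925 × (0.5246 − 0.05003) + 1.902 × 0.05003 = 4.805 mg/L.
DO = 8.40 − 4.805 = 3.595 mg/L.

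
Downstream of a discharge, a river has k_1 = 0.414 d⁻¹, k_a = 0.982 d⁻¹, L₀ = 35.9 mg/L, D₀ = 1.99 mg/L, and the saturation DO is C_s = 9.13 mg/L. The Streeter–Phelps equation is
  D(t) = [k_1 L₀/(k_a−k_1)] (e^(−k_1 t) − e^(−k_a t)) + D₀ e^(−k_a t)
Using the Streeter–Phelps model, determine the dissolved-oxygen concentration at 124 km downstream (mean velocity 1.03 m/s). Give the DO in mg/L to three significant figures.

DO ≈ 0.587 mg/L

Travel time t = x/v = 124 km / (1.03 m/s) = 124000 m / 1.03 m/s = 120400 s = 1.393 d.
k_1 L₀/(k_a−k_1) = 0.414×35.9/(0.982−0.414) = 14.86/0.5680 = 26.17 mg/L.
e^(−k_1 t) = e^(−0.414×1.393) = 0.5617; e^(−k_a t) = e^(−0.982×1.393) = 0.2545.
D = 26.17 × (0.5617 − 0.2545) + 1.99 × 0.2545 = 8.036 + 0.5065 = 8.543 mg/L.
DO = C_s − D = 9.13 − 8.543 = 0.5872 mg/L.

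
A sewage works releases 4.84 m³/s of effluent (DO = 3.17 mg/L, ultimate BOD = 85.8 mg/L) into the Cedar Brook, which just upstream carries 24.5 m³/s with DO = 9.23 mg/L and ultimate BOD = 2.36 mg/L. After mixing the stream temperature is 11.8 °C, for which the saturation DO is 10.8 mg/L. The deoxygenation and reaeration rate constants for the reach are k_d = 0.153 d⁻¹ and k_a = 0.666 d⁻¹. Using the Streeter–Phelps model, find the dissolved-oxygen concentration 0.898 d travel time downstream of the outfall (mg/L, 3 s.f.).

Mixed DO = (24.5×9.23 + 4.84×3.17)/(24.5+4.84) = 241.5/29.34 = 8.230 mg/L.
Mixed L₀ = (24.5×2.36 + 4.84×85.8)/(29.34) = 473.1/29.34 = 16.12 mg/L.
Initial deficit D₀ = C_s − DO₀ = 10.8 − 8.230 = 2.570 mg/L.
D(0.898) = [0.153×16.12/(0.666−0.153)](e^(−0.153×0.898) − e^(−0.666×0.898)) + 2.570 e^(−0.666×0.898)
= 4.809 × (0.8716 − 0.5499) + 2.570 × 0.5499 = 2.960 mg/L.
DO = 10.8 − 2.960 = 7.840 mg/L.

DO ≈ 7.84 mg/L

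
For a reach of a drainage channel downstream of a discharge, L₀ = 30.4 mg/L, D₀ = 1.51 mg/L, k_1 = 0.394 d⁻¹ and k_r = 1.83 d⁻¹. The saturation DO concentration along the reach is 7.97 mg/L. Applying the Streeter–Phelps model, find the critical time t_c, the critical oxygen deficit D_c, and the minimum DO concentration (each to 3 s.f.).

With k_r/k_1 = 4.645 and 1 − D₀(k_r−k_1)/(k_1 L₀) = 0.8190,
t_c = ln(4.645 × 0.8190) / (1.83 − 0.394) = ln(3.804) / 1.436 = 1.336/1.436 = 0.9304 d.
D_c = (k_1/k_r) L₀ e^(−k_1 t_c) = (0.394/1.83) × 30.4 × e^(−0.394×0.9304) = 0.2153 × 30.4 × 0.6931 = 4.537 mg/L.
Minimum DO = C_s − D_c = 7.97 − 4.537 = 3.433 mg/L.

t_c ≈ 0.930 d; D_c ≈ 4.54 mg/L; min DO ≈ 3.43 mg/L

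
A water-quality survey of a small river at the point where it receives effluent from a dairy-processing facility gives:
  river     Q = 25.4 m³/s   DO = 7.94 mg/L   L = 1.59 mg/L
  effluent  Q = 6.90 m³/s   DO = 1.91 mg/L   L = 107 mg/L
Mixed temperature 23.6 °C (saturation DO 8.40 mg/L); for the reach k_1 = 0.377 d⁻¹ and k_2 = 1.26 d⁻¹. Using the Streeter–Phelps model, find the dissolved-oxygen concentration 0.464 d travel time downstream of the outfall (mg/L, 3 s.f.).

DO ≈ 4.52 mg/L

Mixed DO = (25.4×7.94 + 6.90×1.91)/(25.4+6.90) = 214.9/32.30 = 6.652 mg/L.
Mixed L₀ = (25.4×1.59 + 6.90×107)/(32.30) = 778.7/32.30 = 24.11 mg/L.
Initial deficit D₀ = C_s − DO₀ = 8.40 − 6.652 = 1.748 mg/L.
D(0.464) = [0.377×24.11/(1.26−0.377)](e^(−0.377×0.464) − e^(−1.26×0.464)) + 1.748 e^(−1.26×0.464)
= 10.29 × (0.8395 − 0.5573) + 1.748 × 0.5573 = 3.879 mg/L.
DO = 8.40 − 3.879 = 4.521 mg/L.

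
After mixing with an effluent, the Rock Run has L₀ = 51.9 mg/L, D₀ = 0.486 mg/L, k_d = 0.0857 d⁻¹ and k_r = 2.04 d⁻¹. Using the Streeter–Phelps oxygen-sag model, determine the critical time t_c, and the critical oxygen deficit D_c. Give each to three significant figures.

t_c = [1/(k_r−k_d)] ln[(k_r/k_d)(1 − D₀(k_r−k_d)/(k_d L₀))]
= [1/(2.04−0.0857)] ln[(2.04/0.0857)(1 − 0.486×1.954/(0.0857×51.9))]
= (1/1.954) ln[23.80 × 0.7865] = 0.5117 × ln(18.72) = 0.5117 × 2.930 = 1.499 d.
L(t_c) = L₀ e^(−k_d t_c) = 51.9 × 0.8794 = 45.64 mg/L, and at the critical point k_r D_c = k_d L, so D_c = (0.0857/2.04) × 45.64 = 1.917 mg/L.

t_c ≈ 1.50 d; D_c ≈ 1.92 mg/L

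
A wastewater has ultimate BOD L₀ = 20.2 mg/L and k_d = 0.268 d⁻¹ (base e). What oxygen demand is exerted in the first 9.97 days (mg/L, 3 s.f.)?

y ≈ 18.8 mg/L

y_t = L₀(1 − e^(−k_d t)) = 20.2 × (1 − e^(−0.268×9.97))
= 20.2 × (1 − 0.06912) = 20.2 × 0.9309 = 18.80 mg/L.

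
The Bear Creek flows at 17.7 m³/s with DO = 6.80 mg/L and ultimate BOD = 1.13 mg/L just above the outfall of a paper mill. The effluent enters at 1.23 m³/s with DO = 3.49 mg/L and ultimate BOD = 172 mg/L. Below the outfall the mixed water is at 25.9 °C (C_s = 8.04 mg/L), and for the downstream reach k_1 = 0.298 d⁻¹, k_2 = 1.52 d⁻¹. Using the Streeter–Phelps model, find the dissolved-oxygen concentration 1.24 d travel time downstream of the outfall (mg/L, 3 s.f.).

Mixed DO = (17.7×6.80 + 1.23×3.49)/(17.7+1.23) = 124.7/18.93 = 6.585 mg/L.
Mixed L₀ = (17.7×1.13 + 1.23×172)/(18.93) = 231.6/18.93 = 12.23 mg/L.
Initial deficit D₀ = C_s − DO₀ = 8.04 − 6.585 = 1.455 mg/L.
D(1.24) = [0.298×12.23/(1.52−0.298)](e^(−0.298×1.24) − e^(−1.52×1.24)) + 1.455 e^(−1.52×1.24)
= 2.983 × (0.6911 − 0.1519) + 1.455 × 0.1519 = 1.829 mg/L.
DO = 8.04 − 1.829 = 6.211 mg/L.

DO ≈ 6.21 mg/L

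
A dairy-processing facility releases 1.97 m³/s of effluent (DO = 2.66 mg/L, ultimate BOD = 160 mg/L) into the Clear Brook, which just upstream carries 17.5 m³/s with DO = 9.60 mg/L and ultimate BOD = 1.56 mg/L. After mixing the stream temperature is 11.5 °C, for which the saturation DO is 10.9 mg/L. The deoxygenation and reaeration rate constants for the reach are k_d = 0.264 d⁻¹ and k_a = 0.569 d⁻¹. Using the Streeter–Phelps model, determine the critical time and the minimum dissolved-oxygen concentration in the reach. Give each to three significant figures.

Mixed DO = (17.5×9.60 + 1.97×2.66)/(17.5+1.97) = 173.2/19.47 = 8.898 mg/L.
Mixed L₀ = (17.5×1.56 + 1.97×160)/(19.47) = 342.5/19.47 = 17.59 mg/L.
Initial deficit D₀ = C_s − DO₀ = 10.9 − 8.898 = 2.002 mg/L.
t_c = (1/0.3050) ln[(0.569/0.264)(1 − 2.002×0.3050/(0.264×17.59))] = 3.279 × ln(1.872) = 2.056 d.
D_c = (0.264/0.569) × 17.59 × e^(−0.264×2.056) = 0.4640 × 17.59 × 0.5812 = 4.744 mg/L.
Minimum DO = 10.9 − 4.744 = 6.156 mg/L.

t_c ≈ 2.06 d; minimum DO ≈ 6.16 mg/L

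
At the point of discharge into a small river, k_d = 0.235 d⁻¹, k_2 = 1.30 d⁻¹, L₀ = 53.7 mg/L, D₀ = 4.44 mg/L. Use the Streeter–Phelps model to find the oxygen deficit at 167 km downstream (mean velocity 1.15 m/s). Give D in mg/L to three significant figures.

D ≈ 7.15 mg/L

Travel time t = x/v = 167 km / (1.15 m/s) = 167000 m / 1.15 m/s = 145200 s = 1.681 d.
k_d L₀/(k_2−k_d) = 0.235×53.7/(1.30−0.235) = 12.62/1.065 = 11.85 mg/L.
e^(−k_d t) = e^(−0.235×1.681) = 0.6737; e^(−k_2 t) = e^(−1.30×1.681) = 0.1125.
D = 11.85 × (0.6737 − 0.1125) + 4.44 × 0.1125 = 6.650 + 0.4994 = 7.149 mg/L.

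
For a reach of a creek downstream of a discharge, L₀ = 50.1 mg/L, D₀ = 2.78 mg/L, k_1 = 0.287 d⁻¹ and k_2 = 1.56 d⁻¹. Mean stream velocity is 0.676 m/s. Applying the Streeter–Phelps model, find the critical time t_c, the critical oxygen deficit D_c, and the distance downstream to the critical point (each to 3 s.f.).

t_c ≈ 1.11 d; D_c ≈ 6.71 mg/L; x_c ≈ 64.7 km

With k_2/k_1 = 5.436 and 1 − D₀(k_2−k_1)/(k_1 L₀) = 0.7539,
t_c = ln(5.436 × 0.7539) / (1.56 − 0.287) = ln(4.098) / 1.273 = 1.410/1.273 = 1.108 d.
D_c = (k_1/k_2) L₀ e^(−k_1 t_c) = (0.287/1.56) × 50.1 × e^(−0.287×1.108) = 0.1840 × 50.1 × 0.7276 = 6.707 mg/L.
x_c = v t_c = 0.676 m/s × 1.108 d × 86400 s/d = 64710 m ≈ 64.7 km.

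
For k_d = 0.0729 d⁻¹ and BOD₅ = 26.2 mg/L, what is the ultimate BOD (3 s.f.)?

L₀ ≈ 85.8 mg/L

BOD₅ = L₀(1 − e^(−5k_d)) ⇒ L₀ = BOD₅ / (1 − e^(−5×0.0729))
= 26.2 / (1 − 0.6945) = 26.2 / 0.3055 = 85.77 mg/L.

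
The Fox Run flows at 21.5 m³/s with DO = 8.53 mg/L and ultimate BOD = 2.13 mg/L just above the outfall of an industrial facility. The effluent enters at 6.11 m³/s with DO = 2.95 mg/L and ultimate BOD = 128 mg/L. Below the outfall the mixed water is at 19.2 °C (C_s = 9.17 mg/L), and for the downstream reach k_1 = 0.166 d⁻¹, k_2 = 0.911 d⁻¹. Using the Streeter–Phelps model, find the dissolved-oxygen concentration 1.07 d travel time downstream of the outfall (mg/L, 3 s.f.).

Mixed DO = (21.5×8.53 + 6.11×2.95)/(21.5+6.11) = 201.4/27.61 = 7.295 mg/L.
Mixed L₀ = (21.5×2.13 + 6.11×128)/(27.61) = 827.9/27.61 = 29.98 mg/L.
Initial deficit D₀ = C_s − DO₀ = 9.17 − 7.295 = 1.875 mg/L.
D(1.07) = [0.166×29.98/(0.911−0.166)](e^(−0.166×1.07) − e^(−0.911×1.07)) + 1.875 e^(−0.911×1.07)
= 6.681 × (0.8373 − 0.3773) + 1.875 × 0.3773 = 3.781 mg/L.
DO = 9.17 − 3.781 = 5.389 mg/L.

DO ≈ 5.39 mg/L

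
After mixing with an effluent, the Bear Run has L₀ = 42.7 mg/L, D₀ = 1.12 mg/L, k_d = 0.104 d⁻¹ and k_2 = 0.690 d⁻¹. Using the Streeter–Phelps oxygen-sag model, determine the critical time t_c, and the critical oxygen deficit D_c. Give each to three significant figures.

With k_2/k_d = 6.635 and 1 − D₀(k_2−k_d)/(k_d L₀) = 0.8522,
t_c = ln(6.635 × 0.8522) / (0.690 − 0.104) = ln(5.654) / 0.5860 = 1.732/0.5860 = 2.956 d.
L(t_c) = L₀ e^(−k_d t_c) = 42.7 × 0.7353 = 31.40 mg/L, and at the critical point k_2 D_c = k_d L, so D_c = (0.104/0.690) × 31.40 = 4.732 mg/L.

t_c ≈ 2.96 d; D_c ≈ 4.73 mg/L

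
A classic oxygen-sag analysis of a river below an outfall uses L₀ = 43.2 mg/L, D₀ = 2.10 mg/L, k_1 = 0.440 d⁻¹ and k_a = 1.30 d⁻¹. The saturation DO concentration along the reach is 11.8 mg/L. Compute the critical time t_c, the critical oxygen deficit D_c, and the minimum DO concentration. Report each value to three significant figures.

t_c ≈ 1.14 d; D_c ≈ 8.84 mg/L; min DO ≈ 2.96 mg/L

t_c = [1/(k_a−k_1)] ln[(k_a/k_1)(1 − D₀(k_a−k_1)/(k_1 L₀))]
= [1/(1.30−0.440)] ln[(1.30/0.440)(1 − 2.10×0.8600/(0.440×43.2))]
= (1/0.8600) ln[2.955 × 0.9050] = 1.163 × ln(2.674) = 1.163 × 0.9835 = 1.144 d.
L(t_c) = L₀ e^(−k_1 t_c) = 43.2 × 0.6046 = 26.12 mg/L, and at the critical point k_a D_c = k_1 L, so D_c = (0.440/1.30) × 26.12 = 8.840 mg/L.
Minimum DO = C_s − D_c = 11.8 − 8.840 = 2.960 mg/L.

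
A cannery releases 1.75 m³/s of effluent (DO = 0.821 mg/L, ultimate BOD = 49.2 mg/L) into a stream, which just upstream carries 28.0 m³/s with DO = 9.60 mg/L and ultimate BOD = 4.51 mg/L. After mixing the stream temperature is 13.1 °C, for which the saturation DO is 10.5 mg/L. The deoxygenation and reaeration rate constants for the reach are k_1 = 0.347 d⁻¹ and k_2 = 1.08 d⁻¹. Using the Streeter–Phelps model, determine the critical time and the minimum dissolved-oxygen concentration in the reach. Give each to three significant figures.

t_c ≈ 0.808 d; minimum DO ≈ 8.77 mg/L

Mixed DO = (28.0×9.60 + 1.75×0.821)/(28.0+1.75) = 270.2/29.75 = 9.084 mg/L.
Mixed L₀ = (28.0×4.51 + 1.75×49.2)/(29.75) = 212.4/29.75 = 7.139 mg/L.
Initial deficit D₀ = C_s − DO₀ = 10.5 − 9.084 = 1.416 mg/L.
t_c = (1/0.7330) ln[(1.08/0.347)(1 − 1.416×0.7330/(0.347×7.139))] = 1.364 × ln(1.808) = 0.8079 d.
D_c = (0.347/1.08) × 7.139 × e^(−0.347×0.8079) = 0.3213 × 7.139 × 0.7555 = 1.733 mg/L.
Minimum DO = 10.5 − 1.733 = 8.767 mg/L.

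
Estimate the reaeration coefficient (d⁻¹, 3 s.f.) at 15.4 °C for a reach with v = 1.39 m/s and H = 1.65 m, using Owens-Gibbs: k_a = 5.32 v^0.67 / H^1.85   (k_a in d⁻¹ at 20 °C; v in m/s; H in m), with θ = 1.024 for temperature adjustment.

k_a(20) = 5.32 × 1.39^0.67 / 1.65^1.85 = 5.32 × 1.247 / 2.525 = 2.627 d⁻¹.
k_a(15.4) = 2.627 × 1.024^(15.4−20) = 2.627 × 0.8966 = 2.355 d⁻¹.

k_a ≈ 2.36 d⁻¹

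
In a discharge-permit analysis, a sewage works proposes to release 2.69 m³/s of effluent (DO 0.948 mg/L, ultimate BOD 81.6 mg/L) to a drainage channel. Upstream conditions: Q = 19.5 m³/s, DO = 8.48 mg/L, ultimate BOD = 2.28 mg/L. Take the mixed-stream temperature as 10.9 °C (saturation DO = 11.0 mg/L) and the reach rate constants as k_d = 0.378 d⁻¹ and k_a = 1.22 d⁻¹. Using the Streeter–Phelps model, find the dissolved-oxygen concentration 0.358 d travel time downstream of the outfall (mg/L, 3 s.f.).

Mixed DO = (19.5×8.48 + 2.69×0.948)/(19.5+2.69) = 167.9/22.19 = 7.567 mg/L.
Mixed L₀ = (19.5×2.28 + 2.69×81.6)/(22.19) = 264.0/22.19 = 11.90 mg/L.
Initial deficit D₀ = C_s − DO₀ = 11.0 − 7.567 = 3.433 mg/L.
D(0.358) = [0.378×11.90/(1.22−0.378)](e^(−0.378×0.358) − e^(−1.22×0.358)) + 3.433 e^(−1.22×0.358)
= 5.340 × (0.8734 − 0.6461) + 3.433 × 0.6461 = 3.432 mg/L.
DO = 11.0 − 3.432 = 7.568 mg/L.

DO ≈ 7.57 mg/L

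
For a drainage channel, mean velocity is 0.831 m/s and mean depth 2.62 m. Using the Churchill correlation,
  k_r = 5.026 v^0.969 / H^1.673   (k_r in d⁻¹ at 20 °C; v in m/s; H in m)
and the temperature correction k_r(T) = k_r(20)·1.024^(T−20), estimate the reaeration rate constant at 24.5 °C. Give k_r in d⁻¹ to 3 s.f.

k_r(20) = 5.026 × 0.831^0.969 / 2.62^1.673 = 5.026 × 0.8358 / 5.010 = 0.8385 d⁻¹.
k_r(24.5) = 0.8385 × 1.024^(24.5−20) = 0.8385 × 1.113 = 0.9329 d⁻¹.

k_r ≈ 0.933 d⁻¹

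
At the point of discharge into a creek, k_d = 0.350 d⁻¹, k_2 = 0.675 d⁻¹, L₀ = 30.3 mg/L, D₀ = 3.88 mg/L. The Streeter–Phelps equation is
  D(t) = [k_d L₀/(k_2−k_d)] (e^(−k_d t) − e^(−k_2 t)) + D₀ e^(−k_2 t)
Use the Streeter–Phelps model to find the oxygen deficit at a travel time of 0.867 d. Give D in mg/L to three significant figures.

D ≈ 8.08 mg/L

k_d L₀/(k_2−k_d) = 0.350×30.3/(0.675−0.350) = 10.61/0.3250 = 32.63 mg/L.
e^(−k_d t) = e^(−0.350×0.8670) = 0.7383; e^(−k_2 t) = e^(−0.675×0.8670) = 0.5570.
D = 32.63 × (0.7383 − 0.5570) + 3.88 × 0.5570 = 5.916 + 2.161 = 8.077 mg/L.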